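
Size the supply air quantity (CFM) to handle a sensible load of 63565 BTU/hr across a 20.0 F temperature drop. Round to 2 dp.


CFM = 63565 / (1.08 * 20.0) = 2942.82

2942.82 CFM


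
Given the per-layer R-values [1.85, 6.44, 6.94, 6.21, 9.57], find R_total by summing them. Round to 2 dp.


R_total = 1.85 + 6.44 + 6.94 + 6.21 + 9.57 = 31.01

31.01


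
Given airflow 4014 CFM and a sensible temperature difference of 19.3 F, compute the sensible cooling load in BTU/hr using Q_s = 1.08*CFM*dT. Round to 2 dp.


Q = 1.08 * 4014 * 19.3 = 83667.82 BTU/hr

83667.82 BTU/hr


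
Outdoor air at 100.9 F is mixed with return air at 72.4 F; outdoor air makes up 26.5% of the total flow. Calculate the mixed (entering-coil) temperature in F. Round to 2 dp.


T_mix = 72.4 + (26.5/100)*(100.9-72.4) = 79.95 F

79.95 F


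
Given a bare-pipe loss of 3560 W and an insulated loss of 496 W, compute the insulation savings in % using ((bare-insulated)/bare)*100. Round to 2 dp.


Savings = ((3560-496)/3560)*100 = 86.07 %

86.07 %


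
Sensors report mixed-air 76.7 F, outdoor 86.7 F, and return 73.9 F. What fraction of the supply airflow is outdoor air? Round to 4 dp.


frac = (76.7 - 73.9) / (86.7 - 73.9) = 0.2188

0.2188


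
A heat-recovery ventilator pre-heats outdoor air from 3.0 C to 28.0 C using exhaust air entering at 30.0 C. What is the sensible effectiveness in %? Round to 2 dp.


eff = (28.0-3.0)/(30.0-3.0)*100 = 92.59 %

92.59 %


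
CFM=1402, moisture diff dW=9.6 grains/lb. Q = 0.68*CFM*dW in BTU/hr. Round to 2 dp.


Q = 0.68 * 1402 * 9.6 = 9152.26 BTU/hr

9152.26 BTU/hr


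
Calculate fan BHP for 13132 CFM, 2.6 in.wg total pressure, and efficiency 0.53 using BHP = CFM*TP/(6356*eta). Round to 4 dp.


BHP = 13132 * 2.6 / (6356 * 0.53) = 10.1355 hp

10.1355 hp


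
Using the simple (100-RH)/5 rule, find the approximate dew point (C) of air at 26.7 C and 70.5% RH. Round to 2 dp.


Td = 26.7 - (100-70.5)/5 = 20.80 C

20.80 C


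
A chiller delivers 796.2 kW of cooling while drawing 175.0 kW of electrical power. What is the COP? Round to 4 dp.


COP = 796.2 / 175.0 = 4.5497

4.5497


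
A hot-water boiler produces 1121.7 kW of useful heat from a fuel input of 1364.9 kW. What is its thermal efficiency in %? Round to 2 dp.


eta = (1121.7/1364.9)*100 = 82.18 %

82.18 %


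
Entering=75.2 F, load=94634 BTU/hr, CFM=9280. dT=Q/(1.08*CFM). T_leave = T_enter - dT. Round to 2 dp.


dT = 94634/(1.08*9280) = 9.4422
T_leave = 75.2 - 9.4422 = 65.76 F

65.76 F


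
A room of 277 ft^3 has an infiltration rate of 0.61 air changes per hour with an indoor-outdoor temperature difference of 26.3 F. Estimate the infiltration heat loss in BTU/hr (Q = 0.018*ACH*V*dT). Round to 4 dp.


Q = 0.018 * 0.61 * 277 * 26.3 = 79.9904 BTU/hr

79.9904 BTU/hr


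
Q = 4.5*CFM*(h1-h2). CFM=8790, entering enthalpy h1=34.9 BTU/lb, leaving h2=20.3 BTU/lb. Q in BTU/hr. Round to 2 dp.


Q = 4.5 * 8790 * (34.9 - 20.3) = 577503.00 BTU/hr

577503.00 BTU/hr


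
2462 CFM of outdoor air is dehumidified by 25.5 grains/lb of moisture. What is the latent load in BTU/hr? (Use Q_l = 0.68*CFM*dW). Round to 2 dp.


Q = 0.68 * 2462 * 25.5 = 42691.08 BTU/hr

42691.08 BTU/hr


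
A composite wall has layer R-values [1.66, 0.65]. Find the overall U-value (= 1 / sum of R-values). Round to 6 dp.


R_total = 1.66 + 0.65 = 2.31
U = 1/2.31 = 0.432900

0.432900


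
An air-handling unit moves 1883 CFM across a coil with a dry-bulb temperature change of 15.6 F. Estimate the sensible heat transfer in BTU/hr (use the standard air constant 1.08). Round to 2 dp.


Q = 1.08 * 1883 * 15.6 = 31724.78 BTU/hr

31724.78 BTU/hr


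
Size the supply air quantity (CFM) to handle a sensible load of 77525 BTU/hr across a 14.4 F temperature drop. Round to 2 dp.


CFM = 77525 / (1.08 * 14.4) = 4984.89

4984.89 CFM


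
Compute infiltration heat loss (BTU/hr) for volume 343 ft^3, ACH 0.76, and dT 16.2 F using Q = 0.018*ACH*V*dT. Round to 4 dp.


Q = 0.018 * 0.76 * 343 * 16.2 = 76.0143 BTU/hr

76.0143 BTU/hr


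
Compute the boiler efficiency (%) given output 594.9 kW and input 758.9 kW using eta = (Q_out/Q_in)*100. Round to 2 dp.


eta = (594.9/758.9)*100 = 78.39 %

78.39 %


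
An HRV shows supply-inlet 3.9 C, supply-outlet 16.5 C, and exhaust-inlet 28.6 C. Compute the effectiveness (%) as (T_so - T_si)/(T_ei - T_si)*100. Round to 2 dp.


eff = (16.5-3.9)/(28.6-3.9)*100 = 51.01 %

51.01 %


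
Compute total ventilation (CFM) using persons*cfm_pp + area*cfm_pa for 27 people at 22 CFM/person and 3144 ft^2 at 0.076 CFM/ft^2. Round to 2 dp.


Total = 27*22 + 3144*0.076 = 832.94 CFM

832.94 CFM


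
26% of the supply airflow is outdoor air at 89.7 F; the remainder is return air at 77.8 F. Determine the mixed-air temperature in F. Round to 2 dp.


T_mix = 0.26*89.7 + 0.74*77.8 = 80.89 F

80.89 F


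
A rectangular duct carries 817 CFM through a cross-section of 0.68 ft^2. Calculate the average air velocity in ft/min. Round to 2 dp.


V = 817 / 0.68 = 1201.47 ft/min

1201.47 ft/min


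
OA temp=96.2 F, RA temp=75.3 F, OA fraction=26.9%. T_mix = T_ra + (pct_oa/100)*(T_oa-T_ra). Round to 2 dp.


T_mix = 75.3 + (26.9/100)*(96.2-75.3) = 80.92 F

80.92 F


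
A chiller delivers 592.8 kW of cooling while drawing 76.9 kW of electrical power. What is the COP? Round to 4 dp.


COP = 592.8 / 76.9 = 7.7087

7.7087


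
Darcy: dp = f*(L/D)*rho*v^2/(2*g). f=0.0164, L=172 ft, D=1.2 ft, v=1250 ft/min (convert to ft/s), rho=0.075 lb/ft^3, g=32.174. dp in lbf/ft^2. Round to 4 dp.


v_fps = 1250/60 = 20.8333 ft/s
dp = 0.0164*(172/1.2)*0.075*20.8333^2/(2*32.174) = 1.1891 lbf/ft^2

1.1891 lbf/ft^2


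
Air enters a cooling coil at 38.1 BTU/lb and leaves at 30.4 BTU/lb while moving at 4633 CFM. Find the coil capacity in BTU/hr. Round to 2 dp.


Q = 4.5 * 4633 * (38.1 - 30.4) = 160533.45 BTU/hr

160533.45 BTU/hr


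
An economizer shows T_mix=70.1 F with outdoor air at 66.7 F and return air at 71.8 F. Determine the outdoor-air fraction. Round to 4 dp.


frac = (70.1 - 71.8) / (66.7 - 71.8) = 0.3333

0.3333


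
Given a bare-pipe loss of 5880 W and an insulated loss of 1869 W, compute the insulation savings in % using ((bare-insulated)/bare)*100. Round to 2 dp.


Savings = ((5880-1869)/5880)*100 = 68.21 %

68.21 %


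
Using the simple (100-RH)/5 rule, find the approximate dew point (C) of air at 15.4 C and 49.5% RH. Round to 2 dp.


Td = 15.4 - (100-49.5)/5 = 5.30 C

5.30 C


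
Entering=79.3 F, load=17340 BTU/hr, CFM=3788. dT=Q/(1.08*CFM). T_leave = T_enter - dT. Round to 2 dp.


dT = 17340/(1.08*3788) = 4.2385
T_leave = 79.3 - 4.2385 = 75.06 F

75.06 F


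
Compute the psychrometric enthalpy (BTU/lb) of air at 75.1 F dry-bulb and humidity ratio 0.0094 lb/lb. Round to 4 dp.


h = 0.24*75.1 + 0.0094*(1061+0.444*75.1) = 28.3108 BTU/lb

28.3108 BTU/lb


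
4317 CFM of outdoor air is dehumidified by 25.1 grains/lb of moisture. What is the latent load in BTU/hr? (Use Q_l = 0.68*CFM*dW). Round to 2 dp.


Q = 0.68 * 4317 * 25.1 = 73682.56 BTU/hr

73682.56 BTU/hr


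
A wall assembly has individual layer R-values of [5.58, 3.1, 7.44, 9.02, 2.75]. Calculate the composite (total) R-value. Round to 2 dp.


R_total = 5.58 + 3.1 + 7.44 + 9.02 + 2.75 = 27.89

27.89


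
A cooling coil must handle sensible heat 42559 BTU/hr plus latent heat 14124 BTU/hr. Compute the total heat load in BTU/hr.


Qt = 42559 + 14124 = 56683 BTU/hr

56683 BTU/hr


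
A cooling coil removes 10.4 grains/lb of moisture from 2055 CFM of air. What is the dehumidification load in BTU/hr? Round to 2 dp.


Q = 0.68 * 2055 * 10.4 = 14532.96 BTU/hr

14532.96 BTU/hr


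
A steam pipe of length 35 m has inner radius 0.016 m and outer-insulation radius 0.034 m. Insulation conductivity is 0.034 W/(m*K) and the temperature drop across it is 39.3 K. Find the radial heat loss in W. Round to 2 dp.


Q = 2*pi*0.034*35*39.3/ln(0.034/0.016) = 389.83 W

389.83 W


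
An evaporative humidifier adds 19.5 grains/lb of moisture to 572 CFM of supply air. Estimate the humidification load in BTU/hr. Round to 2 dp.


Q = 0.68 * 572 * 19.5 = 7584.72 BTU/hr

7584.72 BTU/hr


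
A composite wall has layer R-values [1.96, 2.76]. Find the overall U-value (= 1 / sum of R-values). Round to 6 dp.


R_total = 1.96 + 2.76 = 4.72
U = 1/4.72 = 0.211864

0.211864


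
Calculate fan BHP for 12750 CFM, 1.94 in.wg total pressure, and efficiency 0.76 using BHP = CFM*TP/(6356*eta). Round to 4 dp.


BHP = 12750 * 1.94 / (6356 * 0.76) = 5.1205 hp

5.1205 hp


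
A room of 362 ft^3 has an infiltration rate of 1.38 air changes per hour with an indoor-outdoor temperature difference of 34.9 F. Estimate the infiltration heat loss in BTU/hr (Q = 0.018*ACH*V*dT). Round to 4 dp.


Q = 0.018 * 1.38 * 362 * 34.9 = 313.8236 BTU/hr

313.8236 BTU/hr


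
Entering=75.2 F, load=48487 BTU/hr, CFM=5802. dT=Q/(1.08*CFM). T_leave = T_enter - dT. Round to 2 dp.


dT = 48487/(1.08*5802) = 7.7379
T_leave = 75.2 - 7.7379 = 67.46 F

67.46 F


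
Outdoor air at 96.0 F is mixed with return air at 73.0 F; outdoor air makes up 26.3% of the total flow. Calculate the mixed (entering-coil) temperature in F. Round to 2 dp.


T_mix = 73.0 + (26.3/100)*(96.0-73.0) = 79.05 F

79.05 F


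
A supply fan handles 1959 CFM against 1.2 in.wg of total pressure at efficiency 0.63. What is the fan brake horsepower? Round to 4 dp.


BHP = 1959 * 1.2 / (6356 * 0.63) = 0.5871 hp

0.5871 hp


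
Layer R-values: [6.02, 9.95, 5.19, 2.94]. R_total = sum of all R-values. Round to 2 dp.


R_total = 6.02 + 9.95 + 5.19 + 2.94 = 24.10

24.10


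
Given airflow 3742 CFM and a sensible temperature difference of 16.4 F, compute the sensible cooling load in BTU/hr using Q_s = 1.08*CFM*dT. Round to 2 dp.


Q = 1.08 * 3742 * 16.4 = 66278.30 BTU/hr

66278.30 BTU/hr


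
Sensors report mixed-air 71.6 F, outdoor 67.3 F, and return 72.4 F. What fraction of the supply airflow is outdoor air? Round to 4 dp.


frac = (71.6 - 72.4) / (67.3 - 72.4) = 0.1569

0.1569


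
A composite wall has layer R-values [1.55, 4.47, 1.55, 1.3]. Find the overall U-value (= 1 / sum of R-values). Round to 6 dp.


R_total = 1.55 + 4.47 + 1.55 + 1.3 = 8.87
U = 1/8.87 = 0.112740

0.112740


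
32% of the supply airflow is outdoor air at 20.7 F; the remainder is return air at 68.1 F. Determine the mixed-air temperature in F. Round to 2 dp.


T_mix = 0.32*20.7 + 0.68*68.1 = 52.93 F

52.93 F


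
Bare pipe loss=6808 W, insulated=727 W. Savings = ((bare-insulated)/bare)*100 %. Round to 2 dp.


Savings = ((6808-727)/6808)*100 = 89.32 %

89.32 %


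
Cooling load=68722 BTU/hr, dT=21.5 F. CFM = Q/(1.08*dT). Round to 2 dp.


CFM = 68722 / (1.08 * 21.5) = 2959.60

2959.60 CFM


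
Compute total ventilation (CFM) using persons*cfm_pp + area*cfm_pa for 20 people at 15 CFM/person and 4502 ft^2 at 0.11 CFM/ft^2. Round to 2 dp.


Total = 20*15 + 4502*0.11 = 795.22 CFM

795.22 CFM


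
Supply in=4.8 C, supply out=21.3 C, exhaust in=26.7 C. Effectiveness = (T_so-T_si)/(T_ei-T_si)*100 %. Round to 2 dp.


eff = (21.3-4.8)/(26.7-4.8)*100 = 75.34 %

75.34 %


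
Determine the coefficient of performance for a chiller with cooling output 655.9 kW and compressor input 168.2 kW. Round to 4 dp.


COP = 655.9 / 168.2 = 3.8995

3.8995


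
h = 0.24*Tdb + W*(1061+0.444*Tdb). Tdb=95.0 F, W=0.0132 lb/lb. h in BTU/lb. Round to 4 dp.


h = 0.24*95.0 + 0.0132*(1061+0.444*95.0) = 37.3620 BTU/lb

37.3620 BTU/lb


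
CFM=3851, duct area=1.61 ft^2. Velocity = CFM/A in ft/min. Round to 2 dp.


V = 3851 / 1.61 = 2391.93 ft/min

2391.93 ft/min


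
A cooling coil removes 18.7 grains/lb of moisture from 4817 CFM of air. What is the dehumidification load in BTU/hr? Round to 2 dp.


Q = 0.68 * 4817 * 18.7 = 61252.97 BTU/hr

61252.97 BTU/hr


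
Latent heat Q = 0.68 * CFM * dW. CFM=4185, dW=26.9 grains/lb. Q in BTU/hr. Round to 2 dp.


Q = 0.68 * 4185 * 26.9 = 76552.02 BTU/hr

76552.02 BTU/hr


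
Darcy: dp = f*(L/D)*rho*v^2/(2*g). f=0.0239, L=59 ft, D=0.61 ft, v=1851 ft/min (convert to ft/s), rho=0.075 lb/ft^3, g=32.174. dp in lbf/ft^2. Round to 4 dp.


v_fps = 1851/60 = 30.85 ft/s
dp = 0.0239*(59/0.61)*0.075*30.85^2/(2*32.174) = 2.5642 lbf/ft^2

2.5642 lbf/ft^2


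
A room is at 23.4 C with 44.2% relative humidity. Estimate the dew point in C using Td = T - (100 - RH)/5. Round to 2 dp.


Td = 23.4 - (100-44.2)/5 = 12.24 C

12.24 C


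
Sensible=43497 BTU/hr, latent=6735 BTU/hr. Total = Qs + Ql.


Qt = 43497 + 6735 = 50232 BTU/hr

50232 BTU/hr


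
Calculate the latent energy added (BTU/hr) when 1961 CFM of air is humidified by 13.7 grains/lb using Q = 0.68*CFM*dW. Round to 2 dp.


Q = 0.68 * 1961 * 13.7 = 18268.68 BTU/hr

18268.68 BTU/hr


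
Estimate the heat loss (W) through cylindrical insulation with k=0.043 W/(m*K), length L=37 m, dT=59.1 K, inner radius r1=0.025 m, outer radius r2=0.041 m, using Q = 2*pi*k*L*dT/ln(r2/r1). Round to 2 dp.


Q = 2*pi*0.043*37*59.1/ln(0.041/0.025) = 1194.26 W

1194.26 W


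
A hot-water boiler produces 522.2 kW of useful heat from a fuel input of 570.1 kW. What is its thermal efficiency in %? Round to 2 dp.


eta = (522.2/570.1)*100 = 91.60 %

91.60 %


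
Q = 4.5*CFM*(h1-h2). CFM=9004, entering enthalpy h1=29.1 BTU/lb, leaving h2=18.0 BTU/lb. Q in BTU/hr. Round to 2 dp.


Q = 4.5 * 9004 * (29.1 - 18.0) = 449749.80 BTU/hr

449749.80 BTU/hr


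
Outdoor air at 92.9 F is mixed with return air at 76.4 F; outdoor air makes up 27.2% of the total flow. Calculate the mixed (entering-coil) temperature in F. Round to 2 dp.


T_mix = 76.4 + (27.2/100)*(92.9-76.4) = 80.89 F

80.89 F


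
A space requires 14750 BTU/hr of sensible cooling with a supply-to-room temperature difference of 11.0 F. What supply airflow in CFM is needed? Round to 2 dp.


CFM = 14750 / (1.08 * 11.0) = 1241.58

1241.58 CFM


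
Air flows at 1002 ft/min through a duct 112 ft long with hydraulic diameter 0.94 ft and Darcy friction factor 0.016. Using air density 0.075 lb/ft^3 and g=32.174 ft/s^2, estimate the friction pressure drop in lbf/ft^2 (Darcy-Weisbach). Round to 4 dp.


v_fps = 1002/60 = 16.7 ft/s
dp = 0.016*(112/0.94)*0.075*16.7^2/(2*32.174) = 0.6197 lbf/ft^2

0.6197 lbf/ft^2


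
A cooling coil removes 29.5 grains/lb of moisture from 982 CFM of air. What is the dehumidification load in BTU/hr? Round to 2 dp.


Q = 0.68 * 982 * 29.5 = 19698.92 BTU/hr

19698.92 BTU/hr


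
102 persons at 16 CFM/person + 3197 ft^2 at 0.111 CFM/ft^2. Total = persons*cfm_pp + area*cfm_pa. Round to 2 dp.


Total = 102*16 + 3197*0.111 = 1986.87 CFM

1986.87 CFM


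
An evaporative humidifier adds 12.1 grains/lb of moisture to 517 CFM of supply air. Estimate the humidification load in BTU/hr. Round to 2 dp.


Q = 0.68 * 517 * 12.1 = 4253.88 BTU/hr

4253.88 BTU/hr


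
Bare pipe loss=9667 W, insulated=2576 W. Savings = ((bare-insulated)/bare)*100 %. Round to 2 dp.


Savings = ((9667-2576)/9667)*100 = 73.35 %

73.35 %


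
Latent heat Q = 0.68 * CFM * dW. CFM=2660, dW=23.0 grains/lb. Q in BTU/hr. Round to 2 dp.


Q = 0.68 * 2660 * 23.0 = 41602.40 BTU/hr

41602.40 BTU/hr


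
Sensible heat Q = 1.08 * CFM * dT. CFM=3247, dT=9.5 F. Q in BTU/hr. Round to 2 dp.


Q = 1.08 * 3247 * 9.5 = 33314.22 BTU/hr

33314.22 BTU/hr


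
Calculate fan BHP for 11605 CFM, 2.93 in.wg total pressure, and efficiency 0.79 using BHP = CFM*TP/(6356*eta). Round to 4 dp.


BHP = 11605 * 2.93 / (6356 * 0.79) = 6.7718 hp

6.7718 hp


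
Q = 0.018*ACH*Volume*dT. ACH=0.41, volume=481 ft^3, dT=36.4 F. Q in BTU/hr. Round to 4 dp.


Q = 0.018 * 0.41 * 481 * 36.4 = 129.2120 BTU/hr

129.2120 BTU/hr


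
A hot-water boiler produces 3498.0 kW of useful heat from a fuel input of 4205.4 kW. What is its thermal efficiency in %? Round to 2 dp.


eta = (3498.0/4205.4)*100 = 83.18 %

83.18 %


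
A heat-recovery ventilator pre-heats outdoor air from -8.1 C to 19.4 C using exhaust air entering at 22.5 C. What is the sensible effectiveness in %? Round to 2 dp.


eff = (19.4-(-8.1))/(22.5-(-8.1))*100 = 89.87 %

89.87 %


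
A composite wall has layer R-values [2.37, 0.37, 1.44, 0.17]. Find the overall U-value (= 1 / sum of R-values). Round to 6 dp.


R_total = 2.37 + 0.37 + 1.44 + 0.17 = 4.35
U = 1/4.35 = 0.229885

0.229885


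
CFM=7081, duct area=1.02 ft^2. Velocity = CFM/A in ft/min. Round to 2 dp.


V = 7081 / 1.02 = 6942.16 ft/min

6942.16 ft/min


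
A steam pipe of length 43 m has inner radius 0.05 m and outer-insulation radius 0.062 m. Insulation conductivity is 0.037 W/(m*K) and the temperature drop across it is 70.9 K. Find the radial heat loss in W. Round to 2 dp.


Q = 2*pi*0.037*43*70.9/ln(0.062/0.05) = 3294.83 W

3294.83 W


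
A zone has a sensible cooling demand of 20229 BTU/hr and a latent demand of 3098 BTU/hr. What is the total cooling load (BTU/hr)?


Qt = 20229 + 3098 = 23327 BTU/hr

23327 BTU/hr


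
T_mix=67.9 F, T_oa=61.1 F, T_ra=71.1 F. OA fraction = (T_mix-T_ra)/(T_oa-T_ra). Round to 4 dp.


frac = (67.9 - 71.1) / (61.1 - 71.1) = 0.3200

0.3200


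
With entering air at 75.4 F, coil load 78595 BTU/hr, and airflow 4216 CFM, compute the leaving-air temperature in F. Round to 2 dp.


dT = 78595/(1.08*4216) = 17.2612
T_leave = 75.4 - 17.2612 = 58.14 F

58.14 F


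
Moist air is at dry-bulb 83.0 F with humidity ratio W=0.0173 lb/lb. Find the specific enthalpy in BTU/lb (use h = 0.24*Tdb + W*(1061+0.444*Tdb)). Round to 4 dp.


h = 0.24*83.0 + 0.0173*(1061+0.444*83.0) = 38.9128 BTU/lb

38.9128 BTU/lb


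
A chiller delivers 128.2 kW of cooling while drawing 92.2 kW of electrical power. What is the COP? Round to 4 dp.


COP = 128.2 / 92.2 = 1.3905

1.3905


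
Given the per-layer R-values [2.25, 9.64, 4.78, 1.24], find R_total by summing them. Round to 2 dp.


R_total = 2.25 + 9.64 + 4.78 + 1.24 = 17.91

17.91


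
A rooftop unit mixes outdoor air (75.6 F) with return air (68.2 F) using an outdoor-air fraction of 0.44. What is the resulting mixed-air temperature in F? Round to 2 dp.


T_mix = 0.44*75.6 + 0.56*68.2 = 71.46 F

71.46 F


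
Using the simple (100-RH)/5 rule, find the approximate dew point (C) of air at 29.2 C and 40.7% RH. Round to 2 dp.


Td = 29.2 - (100-40.7)/5 = 17.34 C

17.34 C


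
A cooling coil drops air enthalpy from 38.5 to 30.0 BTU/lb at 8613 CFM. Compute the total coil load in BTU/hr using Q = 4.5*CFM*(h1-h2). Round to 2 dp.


Q = 4.5 * 8613 * (38.5 - 30.0) = 329447.25 BTU/hr

329447.25 BTU/hr


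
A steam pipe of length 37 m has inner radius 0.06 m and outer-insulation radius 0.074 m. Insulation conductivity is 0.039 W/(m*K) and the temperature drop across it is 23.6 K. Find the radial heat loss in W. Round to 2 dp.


Q = 2*pi*0.039*37*23.6/ln(0.074/0.06) = 1020.28 W

1020.28 W


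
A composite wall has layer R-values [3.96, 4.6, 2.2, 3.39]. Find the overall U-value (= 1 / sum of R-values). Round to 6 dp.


R_total = 3.96 + 4.6 + 2.2 + 3.39 = 14.15
U = 1/14.15 = 0.070671

0.070671


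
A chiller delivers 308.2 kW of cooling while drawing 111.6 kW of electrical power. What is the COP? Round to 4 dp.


COP = 308.2 / 111.6 = 2.7616

2.7616


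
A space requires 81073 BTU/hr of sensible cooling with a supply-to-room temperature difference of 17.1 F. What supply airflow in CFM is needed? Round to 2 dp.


CFM = 81073 / (1.08 * 17.1) = 4389.92

4389.92 CFM


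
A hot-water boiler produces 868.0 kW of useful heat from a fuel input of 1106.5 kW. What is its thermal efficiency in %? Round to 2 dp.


eta = (868.0/1106.5)*100 = 78.45 %

78.45 %


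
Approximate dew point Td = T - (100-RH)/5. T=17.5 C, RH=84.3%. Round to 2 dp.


Td = 17.5 - (100-84.3)/5 = 14.36 C

14.36 C


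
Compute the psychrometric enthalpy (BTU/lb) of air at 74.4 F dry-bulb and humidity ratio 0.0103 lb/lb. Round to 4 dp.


h = 0.24*74.4 + 0.0103*(1061+0.444*74.4) = 29.1245 BTU/lb

29.1245 BTU/lb


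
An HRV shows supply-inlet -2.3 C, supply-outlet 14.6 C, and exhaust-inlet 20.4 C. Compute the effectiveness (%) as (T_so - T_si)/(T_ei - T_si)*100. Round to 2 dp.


eff = (14.6-(-2.3))/(20.4-(-2.3))*100 = 74.45 %

74.45 %


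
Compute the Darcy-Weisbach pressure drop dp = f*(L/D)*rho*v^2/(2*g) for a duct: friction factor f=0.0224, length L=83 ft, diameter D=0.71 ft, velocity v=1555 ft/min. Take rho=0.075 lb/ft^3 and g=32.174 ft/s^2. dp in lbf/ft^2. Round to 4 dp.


v_fps = 1555/60 = 25.9167 ft/s
dp = 0.0224*(83/0.71)*0.075*25.9167^2/(2*32.174) = 2.0500 lbf/ft^2

2.0500 lbf/ft^2


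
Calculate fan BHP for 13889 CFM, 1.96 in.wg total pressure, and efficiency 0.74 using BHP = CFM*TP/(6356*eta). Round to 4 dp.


BHP = 13889 * 1.96 / (6356 * 0.74) = 5.7878 hp

5.7878 hp


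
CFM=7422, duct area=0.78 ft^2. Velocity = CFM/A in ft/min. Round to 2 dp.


V = 7422 / 0.78 = 9515.38 ft/min

9515.38 ft/min


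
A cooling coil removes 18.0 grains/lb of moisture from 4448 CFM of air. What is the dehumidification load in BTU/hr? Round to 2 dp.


Q = 0.68 * 4448 * 18.0 = 54443.52 BTU/hr

54443.52 BTU/hr


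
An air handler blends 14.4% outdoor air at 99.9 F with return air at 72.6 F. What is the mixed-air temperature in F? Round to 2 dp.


T_mix = 72.6 + (14.4/100)*(99.9-72.6) = 76.53 F

76.53 F


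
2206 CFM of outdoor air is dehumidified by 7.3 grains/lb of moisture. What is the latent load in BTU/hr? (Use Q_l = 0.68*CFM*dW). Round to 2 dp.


Q = 0.68 * 2206 * 7.3 = 10950.58 BTU/hr

10950.58 BTU/hr


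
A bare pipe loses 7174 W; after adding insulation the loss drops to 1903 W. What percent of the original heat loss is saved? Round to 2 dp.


Savings = ((7174-1903)/7174)*100 = 73.47 %

73.47 %


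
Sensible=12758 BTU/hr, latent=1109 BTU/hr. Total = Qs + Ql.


Qt = 12758 + 1109 = 13867 BTU/hr

13867 BTU/hr


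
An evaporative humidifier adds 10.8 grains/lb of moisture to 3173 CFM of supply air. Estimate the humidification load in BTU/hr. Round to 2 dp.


Q = 0.68 * 3173 * 10.8 = 23302.51 BTU/hr

23302.51 BTU/hr


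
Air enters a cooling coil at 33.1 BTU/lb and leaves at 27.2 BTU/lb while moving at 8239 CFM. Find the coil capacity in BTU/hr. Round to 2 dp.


Q = 4.5 * 8239 * (33.1 - 27.2) = 218745.45 BTU/hr

218745.45 BTU/hr


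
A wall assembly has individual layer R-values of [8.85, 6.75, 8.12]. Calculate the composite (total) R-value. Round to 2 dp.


R_total = 8.85 + 6.75 + 8.12 = 23.72

23.72


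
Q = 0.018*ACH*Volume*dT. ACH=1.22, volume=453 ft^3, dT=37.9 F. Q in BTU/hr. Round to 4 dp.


Q = 0.018 * 1.22 * 453 * 37.9 = 377.0247 BTU/hr

377.0247 BTU/hr


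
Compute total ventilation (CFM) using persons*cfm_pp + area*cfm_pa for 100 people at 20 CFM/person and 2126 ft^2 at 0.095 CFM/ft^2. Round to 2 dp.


Total = 100*20 + 2126*0.095 = 2201.97 CFM

2201.97 CFM


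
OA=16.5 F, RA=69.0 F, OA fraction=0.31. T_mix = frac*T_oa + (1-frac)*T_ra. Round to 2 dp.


T_mix = 0.31*16.5 + 0.69*69.0 = 52.73 F

52.73 F


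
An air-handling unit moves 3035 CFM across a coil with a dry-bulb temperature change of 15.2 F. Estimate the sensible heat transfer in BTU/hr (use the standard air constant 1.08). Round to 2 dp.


Q = 1.08 * 3035 * 15.2 = 49822.56 BTU/hr

49822.56 BTU/hr


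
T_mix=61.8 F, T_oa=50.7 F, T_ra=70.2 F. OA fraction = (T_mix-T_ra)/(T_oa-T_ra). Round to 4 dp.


frac = (61.8 - 70.2) / (50.7 - 70.2) = 0.4308

0.4308


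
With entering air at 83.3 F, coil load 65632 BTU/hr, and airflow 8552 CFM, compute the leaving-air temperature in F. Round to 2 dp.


dT = 65632/(1.08*8552) = 7.1060
T_leave = 83.3 - 7.1060 = 76.19 F

76.19 F


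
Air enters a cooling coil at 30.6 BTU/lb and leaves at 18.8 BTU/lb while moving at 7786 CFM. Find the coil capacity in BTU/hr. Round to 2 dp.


Q = 4.5 * 7786 * (30.6 - 18.8) = 413436.60 BTU/hr

413436.60 BTU/hr


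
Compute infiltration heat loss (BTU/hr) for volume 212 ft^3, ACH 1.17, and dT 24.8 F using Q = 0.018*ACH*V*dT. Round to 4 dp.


Q = 0.018 * 1.17 * 212 * 24.8 = 110.7251 BTU/hr

110.7251 BTU/hr


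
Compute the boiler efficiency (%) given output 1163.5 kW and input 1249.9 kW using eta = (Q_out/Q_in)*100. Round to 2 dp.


eta = (1163.5/1249.9)*100 = 93.09 %

93.09 %


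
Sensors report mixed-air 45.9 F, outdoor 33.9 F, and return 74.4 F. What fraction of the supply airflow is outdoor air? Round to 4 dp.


frac = (45.9 - 74.4) / (33.9 - 74.4) = 0.7037

0.7037


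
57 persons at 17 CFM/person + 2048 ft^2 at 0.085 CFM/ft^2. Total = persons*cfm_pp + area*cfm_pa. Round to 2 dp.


Total = 57*17 + 2048*0.085 = 1143.08 CFM

1143.08 CFM


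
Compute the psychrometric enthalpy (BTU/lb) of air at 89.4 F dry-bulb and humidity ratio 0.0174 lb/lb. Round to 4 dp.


h = 0.24*89.4 + 0.0174*(1061+0.444*89.4) = 40.6081 BTU/lb

40.6081 BTU/lb


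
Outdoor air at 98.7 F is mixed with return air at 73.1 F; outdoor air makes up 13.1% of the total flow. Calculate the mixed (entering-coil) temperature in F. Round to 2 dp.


T_mix = 73.1 + (13.1/100)*(98.7-73.1) = 76.45 F

76.45 F


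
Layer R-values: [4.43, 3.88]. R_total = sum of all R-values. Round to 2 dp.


R_total = 4.43 + 3.88 = 8.31

8.31


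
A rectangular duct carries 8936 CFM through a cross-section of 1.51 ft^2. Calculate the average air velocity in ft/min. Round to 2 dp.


V = 8936 / 1.51 = 5917.88 ft/min

5917.88 ft/min


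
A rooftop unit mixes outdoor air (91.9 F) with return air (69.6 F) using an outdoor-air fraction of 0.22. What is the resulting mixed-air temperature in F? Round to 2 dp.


T_mix = 0.22*91.9 + 0.78*69.6 = 74.51 F

74.51 F


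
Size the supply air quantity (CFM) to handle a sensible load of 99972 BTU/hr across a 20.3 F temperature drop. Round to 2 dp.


CFM = 99972 / (1.08 * 20.3) = 4559.93

4559.93 CFM


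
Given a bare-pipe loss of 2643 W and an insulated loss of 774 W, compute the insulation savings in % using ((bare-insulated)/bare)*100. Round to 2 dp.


Savings = ((2643-774)/2643)*100 = 70.72 %

70.72 %


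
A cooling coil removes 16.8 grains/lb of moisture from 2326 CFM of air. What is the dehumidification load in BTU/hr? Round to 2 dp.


Q = 0.68 * 2326 * 16.8 = 26572.22 BTU/hr

26572.22 BTU/hr


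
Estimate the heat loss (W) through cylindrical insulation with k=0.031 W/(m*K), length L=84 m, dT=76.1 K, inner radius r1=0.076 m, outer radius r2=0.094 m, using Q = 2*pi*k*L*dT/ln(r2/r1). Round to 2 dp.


Q = 2*pi*0.031*84*76.1/ln(0.094/0.076) = 5857.62 W

5857.62 W


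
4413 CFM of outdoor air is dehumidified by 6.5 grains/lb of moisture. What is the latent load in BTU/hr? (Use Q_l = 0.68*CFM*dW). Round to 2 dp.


Q = 0.68 * 4413 * 6.5 = 19505.46 BTU/hr

19505.46 BTU/hr


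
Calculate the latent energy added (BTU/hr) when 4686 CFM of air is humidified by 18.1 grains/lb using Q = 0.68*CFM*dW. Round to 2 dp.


Q = 0.68 * 4686 * 18.1 = 57675.29 BTU/hr

57675.29 BTU/hr


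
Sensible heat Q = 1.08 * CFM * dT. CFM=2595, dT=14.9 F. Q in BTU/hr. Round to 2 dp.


Q = 1.08 * 2595 * 14.9 = 41758.74 BTU/hr

41758.74 BTU/hr


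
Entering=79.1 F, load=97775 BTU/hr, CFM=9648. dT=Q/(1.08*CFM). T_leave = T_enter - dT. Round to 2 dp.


dT = 97775/(1.08*9648) = 9.3835
T_leave = 79.1 - 9.3835 = 69.72 F

69.72 F


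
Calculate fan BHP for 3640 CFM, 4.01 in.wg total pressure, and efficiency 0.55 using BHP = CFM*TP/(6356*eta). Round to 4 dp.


BHP = 3640 * 4.01 / (6356 * 0.55) = 4.1754 hp

4.1754 hp


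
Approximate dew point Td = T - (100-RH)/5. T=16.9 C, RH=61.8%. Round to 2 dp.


Td = 16.9 - (100-61.8)/5 = 9.26 C

9.26 C


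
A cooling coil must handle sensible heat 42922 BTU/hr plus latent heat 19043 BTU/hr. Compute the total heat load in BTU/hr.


Qt = 42922 + 19043 = 61965 BTU/hr

61965 BTU/hr


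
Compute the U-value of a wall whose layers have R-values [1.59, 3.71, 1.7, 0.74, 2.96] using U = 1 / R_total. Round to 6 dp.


R_total = 1.59 + 3.71 + 1.7 + 0.74 + 2.96 = 10.70
U = 1/10.70 = 0.093458

0.093458


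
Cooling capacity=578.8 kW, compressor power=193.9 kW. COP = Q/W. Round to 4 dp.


COP = 578.8 / 193.9 = 2.9850

2.9850


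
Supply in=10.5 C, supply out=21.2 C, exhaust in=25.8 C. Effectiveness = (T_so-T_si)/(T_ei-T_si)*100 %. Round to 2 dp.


eff = (21.2-10.5)/(25.8-10.5)*100 = 69.93 %

69.93 %


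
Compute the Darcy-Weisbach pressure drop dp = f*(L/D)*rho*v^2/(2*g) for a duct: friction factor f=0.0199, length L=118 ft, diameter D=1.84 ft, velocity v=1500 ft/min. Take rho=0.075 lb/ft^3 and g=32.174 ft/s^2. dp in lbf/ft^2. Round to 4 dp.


v_fps = 1500/60 = 25.0 ft/s
dp = 0.0199*(118/1.84)*0.075*25.0^2/(2*32.174) = 0.9297 lbf/ft^2

0.9297 lbf/ft^2


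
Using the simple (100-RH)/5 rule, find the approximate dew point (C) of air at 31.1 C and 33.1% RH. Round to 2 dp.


Td = 31.1 - (100-33.1)/5 = 17.72 C

17.72 C


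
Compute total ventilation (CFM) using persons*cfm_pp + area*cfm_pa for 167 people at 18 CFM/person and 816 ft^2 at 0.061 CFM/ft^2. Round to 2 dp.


Total = 167*18 + 816*0.061 = 3055.78 CFM

3055.78 CFM


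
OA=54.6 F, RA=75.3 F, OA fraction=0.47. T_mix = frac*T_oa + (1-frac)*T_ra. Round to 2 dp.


T_mix = 0.47*54.6 + 0.53*75.3 = 65.57 F

65.57 F


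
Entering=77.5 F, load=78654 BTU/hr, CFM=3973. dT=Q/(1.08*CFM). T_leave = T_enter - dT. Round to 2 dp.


dT = 78654/(1.08*3973) = 18.3307
T_leave = 77.5 - 18.3307 = 59.17 F

59.17 F


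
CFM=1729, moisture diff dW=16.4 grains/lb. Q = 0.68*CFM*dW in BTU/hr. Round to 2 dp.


Q = 0.68 * 1729 * 16.4 = 19281.81 BTU/hr

19281.81 BTU/hr


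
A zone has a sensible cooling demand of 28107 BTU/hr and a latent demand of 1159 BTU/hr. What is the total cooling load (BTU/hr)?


Qt = 28107 + 1159 = 29266 BTU/hr

29266 BTU/hr


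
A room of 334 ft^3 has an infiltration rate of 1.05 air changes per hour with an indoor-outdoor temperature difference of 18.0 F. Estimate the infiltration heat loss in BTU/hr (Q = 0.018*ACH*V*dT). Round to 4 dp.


Q = 0.018 * 1.05 * 334 * 18.0 = 113.6268 BTU/hr

113.6268 BTU/hr


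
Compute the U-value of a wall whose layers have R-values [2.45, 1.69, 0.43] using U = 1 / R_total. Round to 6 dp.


R_total = 2.45 + 1.69 + 0.43 = 4.57
U = 1/4.57 = 0.218818

0.218818


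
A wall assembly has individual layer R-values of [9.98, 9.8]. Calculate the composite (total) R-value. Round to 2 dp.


R_total = 9.98 + 9.8 = 19.78

19.78


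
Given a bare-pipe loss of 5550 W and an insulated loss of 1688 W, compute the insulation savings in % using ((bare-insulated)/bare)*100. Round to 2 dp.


Savings = ((5550-1688)/5550)*100 = 69.59 %

69.59 %


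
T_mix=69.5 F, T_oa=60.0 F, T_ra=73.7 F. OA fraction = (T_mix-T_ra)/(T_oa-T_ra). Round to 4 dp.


frac = (69.5 - 73.7) / (60.0 - 73.7) = 0.3066

0.3066


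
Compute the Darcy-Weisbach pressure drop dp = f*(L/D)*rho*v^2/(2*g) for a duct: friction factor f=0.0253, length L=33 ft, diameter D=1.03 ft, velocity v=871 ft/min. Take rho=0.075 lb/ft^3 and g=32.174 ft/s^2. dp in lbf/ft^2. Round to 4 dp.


v_fps = 871/60 = 14.5167 ft/s
dp = 0.0253*(33/1.03)*0.075*14.5167^2/(2*32.174) = 0.1991 lbf/ft^2

0.1991 lbf/ft^2


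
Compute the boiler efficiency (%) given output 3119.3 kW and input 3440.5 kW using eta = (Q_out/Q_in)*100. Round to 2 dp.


eta = (3119.3/3440.5)*100 = 90.66 %

90.66 %


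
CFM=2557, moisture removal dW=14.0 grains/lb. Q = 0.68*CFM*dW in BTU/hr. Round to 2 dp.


Q = 0.68 * 2557 * 14.0 = 24342.64 BTU/hr

24342.64 BTU/hr


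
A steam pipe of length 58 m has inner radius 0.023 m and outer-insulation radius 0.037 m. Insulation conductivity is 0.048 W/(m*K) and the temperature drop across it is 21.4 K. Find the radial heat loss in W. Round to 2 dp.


Q = 2*pi*0.048*58*21.4/ln(0.037/0.023) = 787.38 W

787.38 W


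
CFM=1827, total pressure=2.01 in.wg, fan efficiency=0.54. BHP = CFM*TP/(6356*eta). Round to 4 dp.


BHP = 1827 * 2.01 / (6356 * 0.54) = 1.0699 hp

1.0699 hp


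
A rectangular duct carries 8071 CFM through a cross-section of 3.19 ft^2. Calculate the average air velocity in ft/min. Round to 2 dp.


V = 8071 / 3.19 = 2530.09 ft/min

2530.09 ft/min


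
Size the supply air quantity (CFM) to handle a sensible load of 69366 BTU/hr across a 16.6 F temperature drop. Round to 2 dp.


CFM = 69366 / (1.08 * 16.6) = 3869.14

3869.14 CFM


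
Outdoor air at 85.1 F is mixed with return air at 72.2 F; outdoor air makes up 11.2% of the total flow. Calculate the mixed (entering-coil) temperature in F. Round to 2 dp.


T_mix = 72.2 + (11.2/100)*(85.1-72.2) = 73.64 F

73.64 F


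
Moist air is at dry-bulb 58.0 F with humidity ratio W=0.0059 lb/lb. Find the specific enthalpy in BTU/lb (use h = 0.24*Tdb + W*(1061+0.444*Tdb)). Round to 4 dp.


h = 0.24*58.0 + 0.0059*(1061+0.444*58.0) = 20.3318 BTU/lb

20.3318 BTU/lb


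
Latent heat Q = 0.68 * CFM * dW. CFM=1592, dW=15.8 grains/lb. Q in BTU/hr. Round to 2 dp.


Q = 0.68 * 1592 * 15.8 = 17104.45 BTU/hr

17104.45 BTU/hr


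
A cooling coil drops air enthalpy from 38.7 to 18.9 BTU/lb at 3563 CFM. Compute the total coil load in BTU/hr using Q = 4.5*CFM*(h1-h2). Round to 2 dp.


Q = 4.5 * 3563 * (38.7 - 18.9) = 317463.30 BTU/hr

317463.30 BTU/hr


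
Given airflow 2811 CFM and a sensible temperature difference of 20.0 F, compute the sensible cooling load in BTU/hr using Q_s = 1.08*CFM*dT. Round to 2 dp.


Q = 1.08 * 2811 * 20.0 = 60717.60 BTU/hr

60717.60 BTU/hr


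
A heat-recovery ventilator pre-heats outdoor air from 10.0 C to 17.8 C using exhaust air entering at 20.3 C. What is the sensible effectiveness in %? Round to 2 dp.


eff = (17.8-10.0)/(20.3-10.0)*100 = 75.73 %

75.73 %


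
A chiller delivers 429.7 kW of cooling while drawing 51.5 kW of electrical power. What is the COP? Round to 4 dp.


COP = 429.7 / 51.5 = 8.3437

8.3437


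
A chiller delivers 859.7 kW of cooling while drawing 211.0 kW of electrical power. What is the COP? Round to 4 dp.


COP = 859.7 / 211.0 = 4.0744

4.0744


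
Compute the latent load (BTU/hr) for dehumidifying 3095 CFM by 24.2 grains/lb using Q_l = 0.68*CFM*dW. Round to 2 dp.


Q = 0.68 * 3095 * 24.2 = 50931.32 BTU/hr

50931.32 BTU/hr


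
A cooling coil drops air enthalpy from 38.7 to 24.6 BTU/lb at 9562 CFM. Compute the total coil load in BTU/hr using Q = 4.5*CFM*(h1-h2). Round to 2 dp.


Q = 4.5 * 9562 * (38.7 - 24.6) = 606708.90 BTU/hr

606708.90 BTU/hr


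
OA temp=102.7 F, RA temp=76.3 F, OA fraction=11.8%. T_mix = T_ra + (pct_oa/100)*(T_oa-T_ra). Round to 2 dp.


T_mix = 76.3 + (11.8/100)*(102.7-76.3) = 79.42 F

79.42 F


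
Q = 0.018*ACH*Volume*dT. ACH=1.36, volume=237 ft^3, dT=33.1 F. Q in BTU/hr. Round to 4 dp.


Q = 0.018 * 1.36 * 237 * 33.1 = 192.0383 BTU/hr

192.0383 BTU/hr


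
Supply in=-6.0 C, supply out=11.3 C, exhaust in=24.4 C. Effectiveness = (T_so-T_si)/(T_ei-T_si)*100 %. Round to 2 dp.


eff = (11.3-(-6.0))/(24.4-(-6.0))*100 = 56.91 %

56.91 %


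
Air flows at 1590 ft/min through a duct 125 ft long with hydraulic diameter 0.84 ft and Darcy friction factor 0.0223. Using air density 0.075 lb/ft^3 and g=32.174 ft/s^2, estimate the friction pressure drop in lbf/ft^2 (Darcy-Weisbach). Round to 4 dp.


v_fps = 1590/60 = 26.5 ft/s
dp = 0.0223*(125/0.84)*0.075*26.5^2/(2*32.174) = 2.7161 lbf/ft^2

2.7161 lbf/ft^2


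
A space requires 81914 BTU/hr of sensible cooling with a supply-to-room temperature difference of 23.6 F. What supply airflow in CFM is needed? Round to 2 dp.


CFM = 81914 / (1.08 * 23.6) = 3213.83

3213.83 CFM


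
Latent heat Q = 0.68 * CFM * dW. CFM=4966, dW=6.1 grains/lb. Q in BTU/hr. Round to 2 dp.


Q = 0.68 * 4966 * 6.1 = 20598.97 BTU/hr

20598.97 BTU/hr


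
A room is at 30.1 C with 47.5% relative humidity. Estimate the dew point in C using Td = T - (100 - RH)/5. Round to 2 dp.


Td = 30.1 - (100-47.5)/5 = 19.60 C

19.60 C


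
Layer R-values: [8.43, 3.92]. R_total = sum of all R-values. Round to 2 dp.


R_total = 8.43 + 3.92 = 12.35

12.35


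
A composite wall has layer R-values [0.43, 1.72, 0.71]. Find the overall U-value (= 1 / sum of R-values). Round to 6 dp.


R_total = 0.43 + 1.72 + 0.71 = 2.86
U = 1/2.86 = 0.349650

0.349650


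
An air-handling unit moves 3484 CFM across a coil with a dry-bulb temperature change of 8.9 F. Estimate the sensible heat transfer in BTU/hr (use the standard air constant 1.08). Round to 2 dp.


Q = 1.08 * 3484 * 8.9 = 33488.21 BTU/hr

33488.21 BTU/hr


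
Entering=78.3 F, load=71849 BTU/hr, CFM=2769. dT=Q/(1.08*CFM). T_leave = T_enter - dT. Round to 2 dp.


dT = 71849/(1.08*2769) = 24.0256
T_leave = 78.3 - 24.0256 = 54.27 F

54.27 F


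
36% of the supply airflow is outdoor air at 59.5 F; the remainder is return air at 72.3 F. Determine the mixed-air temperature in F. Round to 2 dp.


T_mix = 0.36*59.5 + 0.64*72.3 = 67.69 F

67.69 F


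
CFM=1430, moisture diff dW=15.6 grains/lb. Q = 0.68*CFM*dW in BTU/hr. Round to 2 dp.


Q = 0.68 * 1430 * 15.6 = 15169.44 BTU/hr

15169.44 BTU/hr


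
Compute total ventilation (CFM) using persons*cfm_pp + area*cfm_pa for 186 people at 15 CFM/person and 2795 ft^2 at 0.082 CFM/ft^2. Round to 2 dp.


Total = 186*15 + 2795*0.082 = 3019.19 CFM

3019.19 CFM


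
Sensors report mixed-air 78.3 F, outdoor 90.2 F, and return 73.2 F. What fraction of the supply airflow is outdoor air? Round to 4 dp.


frac = (78.3 - 73.2) / (90.2 - 73.2) = 0.3000

0.3000


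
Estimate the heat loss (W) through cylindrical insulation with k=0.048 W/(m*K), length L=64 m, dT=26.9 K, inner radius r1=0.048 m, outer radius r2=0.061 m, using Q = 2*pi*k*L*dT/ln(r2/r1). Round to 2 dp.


Q = 2*pi*0.048*64*26.9/ln(0.061/0.048) = 2166.38 W

2166.38 W


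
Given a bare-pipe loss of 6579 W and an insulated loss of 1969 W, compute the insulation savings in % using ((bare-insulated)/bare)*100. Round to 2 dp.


Savings = ((6579-1969)/6579)*100 = 70.07 %

70.07 %


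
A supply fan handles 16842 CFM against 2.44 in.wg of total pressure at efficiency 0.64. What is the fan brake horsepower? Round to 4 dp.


BHP = 16842 * 2.44 / (6356 * 0.64) = 10.1023 hp

10.1023 hp


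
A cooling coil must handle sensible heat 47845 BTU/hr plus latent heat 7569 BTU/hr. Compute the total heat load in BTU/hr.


Qt = 47845 + 7569 = 55414 BTU/hr

55414 BTU/hr


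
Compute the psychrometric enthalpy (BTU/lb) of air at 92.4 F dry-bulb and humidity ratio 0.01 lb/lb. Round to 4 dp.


h = 0.24*92.4 + 0.01*(1061+0.444*92.4) = 33.1963 BTU/lb

33.1963 BTU/lb


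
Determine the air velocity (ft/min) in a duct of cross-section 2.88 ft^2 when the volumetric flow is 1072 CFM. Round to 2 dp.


V = 1072 / 2.88 = 372.22 ft/min

372.22 ft/min


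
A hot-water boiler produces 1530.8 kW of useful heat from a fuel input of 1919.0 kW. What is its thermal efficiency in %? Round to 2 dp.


eta = (1530.8/1919.0)*100 = 79.77 %

79.77 %


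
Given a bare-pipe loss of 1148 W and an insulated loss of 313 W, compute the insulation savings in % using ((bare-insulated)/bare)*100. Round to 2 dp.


Savings = ((1148-313)/1148)*100 = 72.74 %

72.74 %


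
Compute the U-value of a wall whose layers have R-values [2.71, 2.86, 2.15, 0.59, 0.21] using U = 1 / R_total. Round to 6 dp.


R_total = 2.71 + 2.86 + 2.15 + 0.59 + 0.21 = 8.52
U = 1/8.52 = 0.117371

0.117371
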